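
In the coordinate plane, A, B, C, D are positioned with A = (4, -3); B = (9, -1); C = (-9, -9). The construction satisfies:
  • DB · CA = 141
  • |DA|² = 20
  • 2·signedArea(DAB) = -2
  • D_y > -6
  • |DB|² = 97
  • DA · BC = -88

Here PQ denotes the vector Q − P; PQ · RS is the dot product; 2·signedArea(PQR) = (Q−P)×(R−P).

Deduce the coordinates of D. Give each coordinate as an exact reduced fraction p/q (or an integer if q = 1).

1. D_x = 0  [DB · CA = 141 ∩ 2·signedArea(DAB) = -2]
2. D_y = -5  [DB · CA = 141 ∩ 2·signedArea(DAB) = -2]
   → D = (0, -5)

D = (0, -5)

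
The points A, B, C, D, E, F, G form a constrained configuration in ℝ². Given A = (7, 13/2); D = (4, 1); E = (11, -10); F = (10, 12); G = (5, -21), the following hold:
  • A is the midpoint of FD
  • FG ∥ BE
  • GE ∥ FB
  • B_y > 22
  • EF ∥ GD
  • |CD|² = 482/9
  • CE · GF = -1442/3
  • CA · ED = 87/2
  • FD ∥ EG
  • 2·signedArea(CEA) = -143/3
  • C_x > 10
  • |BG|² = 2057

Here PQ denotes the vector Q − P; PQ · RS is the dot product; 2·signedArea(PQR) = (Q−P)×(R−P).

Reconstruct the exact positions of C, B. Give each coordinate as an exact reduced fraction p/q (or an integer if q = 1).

1. C_x = 31/3  [CA · ED = 87/2 ∩ 2·signedArea(CEA) = -143/3]
2. C_y = 14/3  [CA · ED = 87/2 ∩ 2·signedArea(CEA) = -143/3]
   → C = (31/3, 14/3)
3. B_x = 16  [FG ∥ BE ∩ GE ∥ FB]
4. B_y = 23  [FG ∥ BE ∩ GE ∥ FB]
   → B = (16, 23)

B = (16, 23)
C = (31/3, 14/3)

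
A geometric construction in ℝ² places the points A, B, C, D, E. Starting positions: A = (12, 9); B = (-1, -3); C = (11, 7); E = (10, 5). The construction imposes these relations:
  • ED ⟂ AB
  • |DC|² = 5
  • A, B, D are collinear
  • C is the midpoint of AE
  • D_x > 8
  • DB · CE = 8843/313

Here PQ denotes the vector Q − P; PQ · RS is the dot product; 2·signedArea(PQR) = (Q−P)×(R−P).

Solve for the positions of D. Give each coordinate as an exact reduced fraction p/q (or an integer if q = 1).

1. D_x = 2794/313  [A, B, D are collinear ∩ ED ⟂ AB]
2. D_y = 1929/313  [A, B, D are collinear ∩ ED ⟂ AB]
   → D = (2794/313, 1929/313)

D = (2794/313, 1929/313)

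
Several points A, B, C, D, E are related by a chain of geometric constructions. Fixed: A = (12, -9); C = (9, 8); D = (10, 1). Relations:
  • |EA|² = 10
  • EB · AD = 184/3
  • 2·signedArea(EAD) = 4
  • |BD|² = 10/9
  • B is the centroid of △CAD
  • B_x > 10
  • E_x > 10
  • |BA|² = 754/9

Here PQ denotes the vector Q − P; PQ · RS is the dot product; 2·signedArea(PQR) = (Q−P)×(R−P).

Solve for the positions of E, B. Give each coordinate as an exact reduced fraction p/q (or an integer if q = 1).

B = (31/3, 0)
E = (11, -6)

1. B_x = 31/3  [B is the centroid of △CAD]
2. B_y = 0  [B is the centroid of △CAD]
   → B = (31/3, 0)
3. E_x = 11  [2·signedArea(EAD) = 4 ∩ EB · AD = 184/3]
4. E_y = -6  [2·signedArea(EAD) = 4 ∩ EB · AD = 184/3]
   → E = (11, -6)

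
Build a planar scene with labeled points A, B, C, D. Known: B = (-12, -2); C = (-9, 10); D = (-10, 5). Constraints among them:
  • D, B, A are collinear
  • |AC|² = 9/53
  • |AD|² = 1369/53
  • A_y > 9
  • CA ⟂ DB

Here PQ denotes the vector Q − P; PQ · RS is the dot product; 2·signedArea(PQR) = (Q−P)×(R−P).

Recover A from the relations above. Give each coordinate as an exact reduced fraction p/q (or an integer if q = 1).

A = (-456/53, 524/53)

1. A_x = -456/53  [D, B, A are collinear ∩ CA ⟂ DB]
2. A_y = 524/53  [D, B, A are collinear ∩ CA ⟂ DB]
   → A = (-456/53, 524/53)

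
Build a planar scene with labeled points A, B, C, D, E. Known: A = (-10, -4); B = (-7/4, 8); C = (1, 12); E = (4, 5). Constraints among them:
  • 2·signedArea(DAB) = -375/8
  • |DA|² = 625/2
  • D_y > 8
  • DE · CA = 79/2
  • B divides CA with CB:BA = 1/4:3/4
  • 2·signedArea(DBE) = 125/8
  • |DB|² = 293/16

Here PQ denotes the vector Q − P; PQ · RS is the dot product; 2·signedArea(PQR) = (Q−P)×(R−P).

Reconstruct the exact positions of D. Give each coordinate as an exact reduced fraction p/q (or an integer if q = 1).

D = (5/2, 17/2)

1. D_x = 5/2  [2·signedArea(DBE) = 125/8 ∩ DE · CA = 79/2]
2. D_y = 17/2  [2·signedArea(DBE) = 125/8 ∩ DE · CA = 79/2]
   → D = (5/2, 17/2)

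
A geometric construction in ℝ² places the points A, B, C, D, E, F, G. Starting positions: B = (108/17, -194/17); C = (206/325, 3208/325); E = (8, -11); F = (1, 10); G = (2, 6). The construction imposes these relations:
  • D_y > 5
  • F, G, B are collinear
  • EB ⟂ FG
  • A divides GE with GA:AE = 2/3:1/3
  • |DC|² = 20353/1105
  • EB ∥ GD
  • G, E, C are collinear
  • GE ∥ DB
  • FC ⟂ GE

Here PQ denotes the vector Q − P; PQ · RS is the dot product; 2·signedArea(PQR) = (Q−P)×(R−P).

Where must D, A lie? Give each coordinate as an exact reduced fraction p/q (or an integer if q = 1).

1. D_x = 6/17  [GE ∥ DB ∩ EB ∥ GD]
2. D_y = 95/17  [GE ∥ DB ∩ EB ∥ GD]
   → D = (6/17, 95/17)
3. A_x = 6  [A divides GE with GA:AE = 2/3:1/3]
4. A_y = -16/3  [A divides GE with GA:AE = 2/3:1/3]
   → A = (6, -16/3)

A = (6, -16/3)
D = (6/17, 95/17)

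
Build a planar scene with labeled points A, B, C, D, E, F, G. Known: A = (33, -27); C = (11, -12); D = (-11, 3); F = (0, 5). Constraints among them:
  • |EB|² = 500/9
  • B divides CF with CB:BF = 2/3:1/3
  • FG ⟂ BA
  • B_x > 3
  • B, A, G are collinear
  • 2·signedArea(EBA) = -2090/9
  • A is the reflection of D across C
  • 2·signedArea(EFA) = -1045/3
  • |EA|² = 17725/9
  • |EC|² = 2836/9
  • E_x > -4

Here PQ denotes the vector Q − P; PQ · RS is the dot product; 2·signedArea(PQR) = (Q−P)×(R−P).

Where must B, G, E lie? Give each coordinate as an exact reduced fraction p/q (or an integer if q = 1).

1. B_x = 11/3  [B divides CF with CB:BF = 2/3:1/3]
2. B_y = -2/3  [B divides CF with CB:BF = 2/3:1/3]
   → B = (11/3, -2/3)
3. G_x = -16511/13985  [B, A, G are collinear ∩ FG ⟂ BA]
4. G_y = 51533/13985  [B, A, G are collinear ∩ FG ⟂ BA]
   → G = (-16511/13985, 51533/13985)
5. E_x = -11/3  [2·signedArea(EFA) = -1045/3 ∩ 2·signedArea(EBA) = -2090/9]
6. E_y = -2  [2·signedArea(EFA) = -1045/3 ∩ 2·signedArea(EBA) = -2090/9]
   → E = (-11/3, -2)

B = (11/3, -2/3)
E = (-11/3, -2)
G = (-16511/13985, 51533/13985)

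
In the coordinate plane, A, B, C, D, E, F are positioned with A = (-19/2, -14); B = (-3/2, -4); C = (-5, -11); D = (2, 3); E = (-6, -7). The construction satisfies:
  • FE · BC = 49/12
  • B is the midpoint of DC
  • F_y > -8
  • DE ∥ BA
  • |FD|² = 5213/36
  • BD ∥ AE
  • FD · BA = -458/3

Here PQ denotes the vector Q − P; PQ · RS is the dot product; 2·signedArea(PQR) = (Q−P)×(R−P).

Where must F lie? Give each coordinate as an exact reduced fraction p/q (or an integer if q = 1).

F = (-25/6, -22/3)

1. F_x = -25/6  [FD · BA = -458/3 ∩ FE · BC = 49/12]
2. F_y = -22/3  [FD · BA = -458/3 ∩ FE · BC = 49/12]
   → F = (-25/6, -22/3)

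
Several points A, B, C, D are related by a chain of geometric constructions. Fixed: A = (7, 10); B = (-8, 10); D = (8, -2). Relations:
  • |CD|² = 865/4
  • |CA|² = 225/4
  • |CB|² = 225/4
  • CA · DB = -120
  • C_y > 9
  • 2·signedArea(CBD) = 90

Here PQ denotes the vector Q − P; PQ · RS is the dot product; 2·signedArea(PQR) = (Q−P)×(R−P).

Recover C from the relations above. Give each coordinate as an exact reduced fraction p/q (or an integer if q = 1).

C = (-1/2, 10)

1. C_x = -1/2  [CA · DB = -120 ∩ 2·signedArea(CBD) = 90]
2. C_y = 10  [CA · DB = -120 ∩ 2·signedArea(CBD) = 90]
   → C = (-1/2, 10)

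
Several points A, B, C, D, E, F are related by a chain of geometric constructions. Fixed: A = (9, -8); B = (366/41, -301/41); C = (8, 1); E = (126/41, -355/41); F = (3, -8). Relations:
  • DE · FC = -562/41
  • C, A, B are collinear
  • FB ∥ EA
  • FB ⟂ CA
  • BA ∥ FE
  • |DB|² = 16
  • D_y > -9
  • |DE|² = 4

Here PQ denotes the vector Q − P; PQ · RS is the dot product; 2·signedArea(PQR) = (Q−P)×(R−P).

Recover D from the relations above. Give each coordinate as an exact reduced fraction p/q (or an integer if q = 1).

D = (206/41, -337/41)

1. D_x = 206/41  [line -5·x + -9·y + -2003/41 = 0 ∩ |DB|² = 16]
2. D_y = -337/41  [line -5·x + -9·y + -2003/41 = 0 ∩ |DB|² = 16]
   → D = (206/41, -337/41)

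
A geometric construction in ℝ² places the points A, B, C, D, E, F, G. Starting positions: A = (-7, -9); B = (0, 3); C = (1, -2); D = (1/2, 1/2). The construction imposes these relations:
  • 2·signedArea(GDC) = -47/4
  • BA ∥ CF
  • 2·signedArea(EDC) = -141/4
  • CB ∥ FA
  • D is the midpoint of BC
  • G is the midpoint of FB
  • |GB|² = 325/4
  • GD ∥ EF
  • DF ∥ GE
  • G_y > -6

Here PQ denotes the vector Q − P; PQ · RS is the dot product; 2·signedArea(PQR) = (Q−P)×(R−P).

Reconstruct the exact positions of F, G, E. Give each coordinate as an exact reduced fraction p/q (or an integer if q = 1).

1. F_x = -6  [CB ∥ FA ∩ BA ∥ CF]
2. F_y = -14  [CB ∥ FA ∩ BA ∥ CF]
   → F = (-6, -14)
3. G_x = -3  [G is the midpoint of FB]
4. G_y = -11/2  [G is the midpoint of FB]
   → G = (-3, -11/2)
5. E_x = -19/2  [GD ∥ EF ∩ DF ∥ GE]
6. E_y = -20  [GD ∥ EF ∩ DF ∥ GE]
   → E = (-19/2, -20)

E = (-19/2, -20)
F = (-6, -14)
G = (-3, -11/2)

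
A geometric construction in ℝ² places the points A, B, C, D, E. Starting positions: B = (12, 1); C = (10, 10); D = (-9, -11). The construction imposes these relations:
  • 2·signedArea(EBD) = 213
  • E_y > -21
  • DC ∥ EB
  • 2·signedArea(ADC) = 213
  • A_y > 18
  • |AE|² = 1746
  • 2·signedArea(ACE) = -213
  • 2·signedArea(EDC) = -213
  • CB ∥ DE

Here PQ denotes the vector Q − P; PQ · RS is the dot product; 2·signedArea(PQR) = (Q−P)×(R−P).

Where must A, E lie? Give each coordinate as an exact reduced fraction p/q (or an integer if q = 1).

1. E_x = -7  [DC ∥ EB ∩ CB ∥ DE]
2. E_y = -20  [DC ∥ EB ∩ CB ∥ DE]
   → E = (-7, -20)
3. A_x = 8  [2·signedArea(ACE) = -213 ∩ 2·signedArea(ADC) = 213]
4. A_y = 19  [2·signedArea(ACE) = -213 ∩ 2·signedArea(ADC) = 213]
   → A = (8, 19)

A = (8, 19)
E = (-7, -20)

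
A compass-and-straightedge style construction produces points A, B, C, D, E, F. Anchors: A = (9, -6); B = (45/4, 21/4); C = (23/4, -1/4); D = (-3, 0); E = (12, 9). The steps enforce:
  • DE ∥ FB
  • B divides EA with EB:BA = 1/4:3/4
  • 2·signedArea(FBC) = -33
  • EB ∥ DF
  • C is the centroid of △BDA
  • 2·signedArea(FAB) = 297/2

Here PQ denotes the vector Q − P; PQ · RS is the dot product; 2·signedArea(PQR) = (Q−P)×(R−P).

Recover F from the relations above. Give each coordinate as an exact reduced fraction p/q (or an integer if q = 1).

F = (-15/4, -15/4)

1. F_x = -15/4  [DE ∥ FB ∩ EB ∥ DF]
2. F_y = -15/4  [DE ∥ FB ∩ EB ∥ DF]
   → F = (-15/4, -15/4)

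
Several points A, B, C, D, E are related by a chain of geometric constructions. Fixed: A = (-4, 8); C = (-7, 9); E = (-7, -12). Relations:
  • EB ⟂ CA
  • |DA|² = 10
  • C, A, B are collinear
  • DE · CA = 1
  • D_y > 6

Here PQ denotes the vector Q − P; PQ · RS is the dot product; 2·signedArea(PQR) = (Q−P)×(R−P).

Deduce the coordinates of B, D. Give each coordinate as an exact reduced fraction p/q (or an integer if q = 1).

1. B_x = -7/10  [C, A, B are collinear ∩ EB ⟂ CA]
2. B_y = 69/10  [C, A, B are collinear ∩ EB ⟂ CA]
   → B = (-7/10, 69/10)
3. D_x = -1  [line -3·x + 1·y + -10 = 0 ∩ |DA|² = 10]
4. D_y = 7  [line -3·x + 1·y + -10 = 0 ∩ |DA|² = 10]
   → D = (-1, 7)

B = (-7/10, 69/10)
D = (-1, 7)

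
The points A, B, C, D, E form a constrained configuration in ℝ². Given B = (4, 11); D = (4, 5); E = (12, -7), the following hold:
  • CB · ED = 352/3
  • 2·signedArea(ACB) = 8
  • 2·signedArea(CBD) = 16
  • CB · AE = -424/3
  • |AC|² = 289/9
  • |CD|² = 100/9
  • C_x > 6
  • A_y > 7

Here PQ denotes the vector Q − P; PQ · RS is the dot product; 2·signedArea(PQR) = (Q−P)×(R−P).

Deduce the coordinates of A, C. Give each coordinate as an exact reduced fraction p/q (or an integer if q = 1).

1. C_x = 20/3  [2·signedArea(CBD) = 16 ∩ CB · ED = 352/3]
2. C_y = 3  [2·signedArea(CBD) = 16 ∩ CB · ED = 352/3]
   → C = (20/3, 3)
3. A_x = 4  [2·signedArea(ACB) = 8 ∩ CB · AE = -424/3]
4. A_y = 8  [2·signedArea(ACB) = 8 ∩ CB · AE = -424/3]
   → A = (4, 8)

A = (4, 8)
C = (20/3, 3)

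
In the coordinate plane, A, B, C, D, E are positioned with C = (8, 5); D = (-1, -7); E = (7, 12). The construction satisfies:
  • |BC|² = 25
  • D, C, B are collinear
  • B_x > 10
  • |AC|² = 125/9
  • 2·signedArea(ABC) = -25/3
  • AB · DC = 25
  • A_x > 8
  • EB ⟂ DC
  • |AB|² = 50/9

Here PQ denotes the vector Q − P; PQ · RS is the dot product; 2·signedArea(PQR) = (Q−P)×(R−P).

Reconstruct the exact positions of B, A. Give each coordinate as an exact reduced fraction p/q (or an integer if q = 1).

A = (26/3, 26/3)
B = (11, 9)

1. B_x = 11  [D, C, B are collinear ∩ EB ⟂ DC]
2. B_y = 9  [D, C, B are collinear ∩ EB ⟂ DC]
   → B = (11, 9)
3. A_x = 26/3  [AB · DC = 25 ∩ 2·signedArea(ABC) = -25/3]
4. A_y = 26/3  [AB · DC = 25 ∩ 2·signedArea(ABC) = -25/3]
   → A = (26/3, 26/3)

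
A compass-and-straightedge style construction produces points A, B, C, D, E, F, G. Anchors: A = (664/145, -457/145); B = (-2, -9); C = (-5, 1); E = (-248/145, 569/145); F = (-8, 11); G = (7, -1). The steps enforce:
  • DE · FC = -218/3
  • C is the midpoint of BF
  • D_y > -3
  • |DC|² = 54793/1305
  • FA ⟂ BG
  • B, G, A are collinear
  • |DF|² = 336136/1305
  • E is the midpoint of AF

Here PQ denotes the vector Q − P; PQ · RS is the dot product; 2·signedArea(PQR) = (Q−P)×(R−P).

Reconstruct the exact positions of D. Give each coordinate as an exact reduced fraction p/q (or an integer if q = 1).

1. D_x = 42/145  [line -3·x + 10·y + 12308/435 = 0 ∩ |DC|² = 54793/1305]
2. D_y = -1193/435  [line -3·x + 10·y + 12308/435 = 0 ∩ |DC|² = 54793/1305]
   → D = (42/145, -1193/435)

D = (42/145, -1193/435)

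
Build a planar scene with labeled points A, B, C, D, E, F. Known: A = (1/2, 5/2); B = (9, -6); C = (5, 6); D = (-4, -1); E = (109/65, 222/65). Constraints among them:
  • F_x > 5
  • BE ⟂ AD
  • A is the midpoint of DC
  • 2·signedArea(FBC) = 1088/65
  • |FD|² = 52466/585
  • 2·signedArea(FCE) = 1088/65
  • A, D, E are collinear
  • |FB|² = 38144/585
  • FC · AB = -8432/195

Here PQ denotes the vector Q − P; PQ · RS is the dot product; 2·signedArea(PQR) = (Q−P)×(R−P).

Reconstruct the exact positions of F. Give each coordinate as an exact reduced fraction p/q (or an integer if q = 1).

F = (1019/195, 74/65)

1. F_x = 1019/195  [2·signedArea(FCE) = 1088/65 ∩ 2·signedArea(FBC) = 1088/65]
2. F_y = 74/65  [2·signedArea(FCE) = 1088/65 ∩ 2·signedArea(FBC) = 1088/65]
   → F = (1019/195, 74/65)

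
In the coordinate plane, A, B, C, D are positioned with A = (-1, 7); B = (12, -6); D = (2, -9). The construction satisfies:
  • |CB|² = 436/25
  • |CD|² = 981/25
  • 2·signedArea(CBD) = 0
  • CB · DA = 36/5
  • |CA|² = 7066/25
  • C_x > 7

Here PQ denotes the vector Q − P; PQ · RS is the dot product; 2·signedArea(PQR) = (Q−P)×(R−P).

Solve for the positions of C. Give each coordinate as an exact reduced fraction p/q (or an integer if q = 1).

1. C_x = 8  [2·signedArea(CBD) = 0 ∩ CB · DA = 36/5]
2. C_y = -36/5  [2·signedArea(CBD) = 0 ∩ CB · DA = 36/5]
   → C = (8, -36/5)

C = (8, -36/5)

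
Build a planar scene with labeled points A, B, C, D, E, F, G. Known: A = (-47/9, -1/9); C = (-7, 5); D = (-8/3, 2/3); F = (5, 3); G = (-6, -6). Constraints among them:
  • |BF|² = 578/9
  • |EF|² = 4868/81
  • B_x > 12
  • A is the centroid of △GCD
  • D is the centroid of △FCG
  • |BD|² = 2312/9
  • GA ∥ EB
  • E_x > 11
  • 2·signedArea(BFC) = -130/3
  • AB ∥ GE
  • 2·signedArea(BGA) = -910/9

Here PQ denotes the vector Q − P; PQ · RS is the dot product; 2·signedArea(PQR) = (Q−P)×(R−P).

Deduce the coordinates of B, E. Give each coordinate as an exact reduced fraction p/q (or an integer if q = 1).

1. B_x = 38/3  [2·signedArea(BGA) = -910/9 ∩ 2·signedArea(BFC) = -130/3]
2. B_y = 16/3  [2·signedArea(BGA) = -910/9 ∩ 2·signedArea(BFC) = -130/3]
   → B = (38/3, 16/3)
3. E_x = 107/9  [GA ∥ EB ∩ AB ∥ GE]
4. E_y = -5/9  [GA ∥ EB ∩ AB ∥ GE]
   → E = (107/9, -5/9)

B = (38/3, 16/3)
E = (107/9, -5/9)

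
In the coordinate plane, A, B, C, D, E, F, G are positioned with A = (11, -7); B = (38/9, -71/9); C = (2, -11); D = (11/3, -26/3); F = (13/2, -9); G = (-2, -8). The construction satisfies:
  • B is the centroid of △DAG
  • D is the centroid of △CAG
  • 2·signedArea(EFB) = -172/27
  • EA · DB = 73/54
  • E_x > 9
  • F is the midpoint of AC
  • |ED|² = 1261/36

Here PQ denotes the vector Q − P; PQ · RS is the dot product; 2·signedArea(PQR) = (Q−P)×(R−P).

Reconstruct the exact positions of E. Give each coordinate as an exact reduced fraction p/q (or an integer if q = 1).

E = (19/2, -23/3)

1. E_x = 19/2  [2·signedArea(EFB) = -172/27 ∩ EA · DB = 73/54]
2. E_y = -23/3  [2·signedArea(EFB) = -172/27 ∩ EA · DB = 73/54]
   → E = (19/2, -23/3)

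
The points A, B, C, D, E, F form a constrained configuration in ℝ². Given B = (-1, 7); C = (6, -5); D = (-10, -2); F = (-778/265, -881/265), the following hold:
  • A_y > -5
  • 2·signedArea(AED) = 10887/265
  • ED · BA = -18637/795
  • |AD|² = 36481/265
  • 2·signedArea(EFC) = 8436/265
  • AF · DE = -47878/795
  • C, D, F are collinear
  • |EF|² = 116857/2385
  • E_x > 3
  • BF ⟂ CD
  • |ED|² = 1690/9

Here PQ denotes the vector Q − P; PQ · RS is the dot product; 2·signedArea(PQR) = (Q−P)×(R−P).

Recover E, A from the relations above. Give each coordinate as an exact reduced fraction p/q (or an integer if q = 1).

A = (406/265, -1103/265)
E = (11/3, -1)

1. E_x = 11/3  [line 444/265·x + 2368/265·y + 148/53 = 0 ∩ |ED|² = 1690/9]
2. E_y = -1  [line 444/265·x + 2368/265·y + 148/53 = 0 ∩ |ED|² = 1690/9]
   → E = (11/3, -1)
3. A_x = 406/265  [2·signedArea(AED) = 10887/265 ∩ AF · DE = -47878/795]
4. A_y = -1103/265  [2·signedArea(AED) = 10887/265 ∩ AF · DE = -47878/795]
   → A = (406/265, -1103/265)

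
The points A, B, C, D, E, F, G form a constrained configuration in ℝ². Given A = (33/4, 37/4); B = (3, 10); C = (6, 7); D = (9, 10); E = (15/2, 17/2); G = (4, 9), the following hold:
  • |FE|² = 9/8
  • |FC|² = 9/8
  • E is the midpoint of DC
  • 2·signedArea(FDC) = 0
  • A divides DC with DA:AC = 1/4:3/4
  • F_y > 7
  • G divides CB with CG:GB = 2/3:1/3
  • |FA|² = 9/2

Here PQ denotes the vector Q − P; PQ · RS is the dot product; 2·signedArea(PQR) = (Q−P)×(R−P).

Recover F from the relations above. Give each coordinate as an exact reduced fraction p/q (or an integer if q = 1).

F = (27/4, 31/4)

1. F_x = 27/4  [line 3·x + -3·y + 3 = 0 ∩ |FC|² = 9/8]
2. F_y = 31/4  [line 3·x + -3·y + 3 = 0 ∩ |FC|² = 9/8]
   → F = (27/4, 31/4)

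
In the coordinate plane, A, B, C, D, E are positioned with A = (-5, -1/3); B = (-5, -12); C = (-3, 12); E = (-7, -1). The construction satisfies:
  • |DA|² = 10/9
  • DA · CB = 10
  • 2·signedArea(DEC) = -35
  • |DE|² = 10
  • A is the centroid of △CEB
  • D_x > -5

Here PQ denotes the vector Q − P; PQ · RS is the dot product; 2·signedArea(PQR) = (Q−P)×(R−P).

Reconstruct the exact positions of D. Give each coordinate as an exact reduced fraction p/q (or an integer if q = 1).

D = (-4, 0)

1. D_x = -4  [2·signedArea(DEC) = -35 ∩ DA · CB = 10]
2. D_y = 0  [2·signedArea(DEC) = -35 ∩ DA · CB = 10]
   → D = (-4, 0)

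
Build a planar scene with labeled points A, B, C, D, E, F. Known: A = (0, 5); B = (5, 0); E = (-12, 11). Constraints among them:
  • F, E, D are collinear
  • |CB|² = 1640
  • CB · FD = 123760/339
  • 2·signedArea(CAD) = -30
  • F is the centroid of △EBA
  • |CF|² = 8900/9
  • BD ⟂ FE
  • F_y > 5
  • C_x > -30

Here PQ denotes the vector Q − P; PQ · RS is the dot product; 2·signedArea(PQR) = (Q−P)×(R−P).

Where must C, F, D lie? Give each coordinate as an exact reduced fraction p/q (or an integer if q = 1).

C = (-29, 22)
D = (616/113, 87/113)
F = (-7/3, 16/3)

1. F_x = -7/3  [F is the centroid of △EBA]
2. F_y = 16/3  [F is the centroid of △EBA]
   → F = (-7/3, 16/3)
3. D_x = 616/113  [F, E, D are collinear ∩ BD ⟂ FE]
4. D_y = 87/113  [F, E, D are collinear ∩ BD ⟂ FE]
   → D = (616/113, 87/113)
5. C_x = -29  [2·signedArea(CAD) = -30 ∩ CB · FD = 123760/339]
6. C_y = 22  [2·signedArea(CAD) = -30 ∩ CB · FD = 123760/339]
   → C = (-29, 22)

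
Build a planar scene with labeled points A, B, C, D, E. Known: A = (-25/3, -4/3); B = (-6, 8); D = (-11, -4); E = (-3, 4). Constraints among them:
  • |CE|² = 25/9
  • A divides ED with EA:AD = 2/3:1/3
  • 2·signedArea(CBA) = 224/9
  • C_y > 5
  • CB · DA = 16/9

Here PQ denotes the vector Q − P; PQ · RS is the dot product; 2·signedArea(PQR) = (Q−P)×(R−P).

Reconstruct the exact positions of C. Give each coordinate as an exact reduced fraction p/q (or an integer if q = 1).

1. C_x = -4  [CB · DA = 16/9 ∩ 2·signedArea(CBA) = 224/9]
2. C_y = 16/3  [CB · DA = 16/9 ∩ 2·signedArea(CBA) = 224/9]
   → C = (-4, 16/3)

C = (-4, 16/3)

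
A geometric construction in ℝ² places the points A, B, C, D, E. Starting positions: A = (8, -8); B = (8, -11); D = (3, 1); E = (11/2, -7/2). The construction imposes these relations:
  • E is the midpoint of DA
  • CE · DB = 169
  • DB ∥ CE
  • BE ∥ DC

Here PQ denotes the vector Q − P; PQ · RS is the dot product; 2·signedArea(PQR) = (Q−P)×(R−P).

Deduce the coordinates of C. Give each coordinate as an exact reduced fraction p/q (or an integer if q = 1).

1. C_x = 1/2  [DB ∥ CE ∩ BE ∥ DC]
2. C_y = 17/2  [DB ∥ CE ∩ BE ∥ DC]
   → C = (1/2, 17/2)

C = (1/2, 17/2)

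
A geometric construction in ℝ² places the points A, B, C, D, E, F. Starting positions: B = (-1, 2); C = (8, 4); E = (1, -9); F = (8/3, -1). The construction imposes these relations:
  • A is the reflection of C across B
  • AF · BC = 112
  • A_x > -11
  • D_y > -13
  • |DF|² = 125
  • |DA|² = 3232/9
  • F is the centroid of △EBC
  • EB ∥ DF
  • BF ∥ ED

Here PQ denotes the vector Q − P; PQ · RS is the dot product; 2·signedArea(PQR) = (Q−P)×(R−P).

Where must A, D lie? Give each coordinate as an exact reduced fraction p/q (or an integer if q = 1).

1. A_x = -10  [A is the reflection of C across B]
2. A_y = 0  [A is the reflection of C across B]
   → A = (-10, 0)
3. D_x = 14/3  [EB ∥ DF ∩ BF ∥ ED]
4. D_y = -12  [EB ∥ DF ∩ BF ∥ ED]
   → D = (14/3, -12)

A = (-10, 0)
D = (14/3, -12)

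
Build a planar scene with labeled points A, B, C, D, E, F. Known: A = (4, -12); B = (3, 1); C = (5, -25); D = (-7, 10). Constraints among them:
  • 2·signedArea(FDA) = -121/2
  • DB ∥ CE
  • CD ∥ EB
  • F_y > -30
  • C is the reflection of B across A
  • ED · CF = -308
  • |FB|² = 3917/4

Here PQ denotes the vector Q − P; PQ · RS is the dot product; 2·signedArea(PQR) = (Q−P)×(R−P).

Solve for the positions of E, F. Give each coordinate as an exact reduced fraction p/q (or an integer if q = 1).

E = (15, -34)
F = (10, -59/2)

1. E_x = 15  [CD ∥ EB ∩ DB ∥ CE]
2. E_y = -34  [CD ∥ EB ∩ DB ∥ CE]
   → E = (15, -34)
3. F_x = 10  [2·signedArea(FDA) = -121/2 ∩ ED · CF = -308]
4. F_y = -59/2  [2·signedArea(FDA) = -121/2 ∩ ED · CF = -308]
   → F = (10, -59/2)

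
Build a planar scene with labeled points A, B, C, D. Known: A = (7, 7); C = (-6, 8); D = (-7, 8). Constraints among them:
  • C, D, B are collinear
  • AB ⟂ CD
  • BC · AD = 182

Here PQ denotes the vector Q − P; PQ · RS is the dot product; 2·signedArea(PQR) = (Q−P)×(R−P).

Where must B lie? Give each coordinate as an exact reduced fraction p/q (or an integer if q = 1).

B = (7, 8)

1. B_x = 7  [C, D, B are collinear ∩ AB ⟂ CD]
2. B_y = 8  [C, D, B are collinear ∩ AB ⟂ CD]
   → B = (7, 8)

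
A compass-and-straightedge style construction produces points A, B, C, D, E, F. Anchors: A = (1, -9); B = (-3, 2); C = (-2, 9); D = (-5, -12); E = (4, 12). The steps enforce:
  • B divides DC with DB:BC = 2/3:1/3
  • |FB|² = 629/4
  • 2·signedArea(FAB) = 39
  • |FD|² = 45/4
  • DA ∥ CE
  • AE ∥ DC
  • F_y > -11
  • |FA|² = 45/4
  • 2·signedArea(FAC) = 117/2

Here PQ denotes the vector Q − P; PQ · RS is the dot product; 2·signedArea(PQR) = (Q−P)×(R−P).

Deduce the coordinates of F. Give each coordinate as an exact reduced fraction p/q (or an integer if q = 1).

F = (-2, -21/2)

1. F_x = -2  [2·signedArea(FAC) = 117/2 ∩ 2·signedArea(FAB) = 39]
2. F_y = -21/2  [2·signedArea(FAC) = 117/2 ∩ 2·signedArea(FAB) = 39]
   → F = (-2, -21/2)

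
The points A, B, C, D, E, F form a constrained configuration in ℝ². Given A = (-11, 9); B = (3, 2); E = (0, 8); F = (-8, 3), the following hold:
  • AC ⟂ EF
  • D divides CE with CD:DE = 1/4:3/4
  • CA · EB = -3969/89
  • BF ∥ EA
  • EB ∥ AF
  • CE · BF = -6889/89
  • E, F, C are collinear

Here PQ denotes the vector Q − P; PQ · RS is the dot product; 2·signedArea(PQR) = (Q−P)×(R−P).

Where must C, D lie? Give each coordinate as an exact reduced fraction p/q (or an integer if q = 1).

C = (-664/89, 297/89)
D = (-498/89, 1603/356)

1. C_x = -664/89  [E, F, C are collinear ∩ AC ⟂ EF]
2. C_y = 297/89  [E, F, C are collinear ∩ AC ⟂ EF]
   → C = (-664/89, 297/89)
3. D_x = -498/89  [D divides CE with CD:DE = 1/4:3/4]
4. D_y = 1603/356  [D divides CE with CD:DE = 1/4:3/4]
   → D = (-498/89, 1603/356)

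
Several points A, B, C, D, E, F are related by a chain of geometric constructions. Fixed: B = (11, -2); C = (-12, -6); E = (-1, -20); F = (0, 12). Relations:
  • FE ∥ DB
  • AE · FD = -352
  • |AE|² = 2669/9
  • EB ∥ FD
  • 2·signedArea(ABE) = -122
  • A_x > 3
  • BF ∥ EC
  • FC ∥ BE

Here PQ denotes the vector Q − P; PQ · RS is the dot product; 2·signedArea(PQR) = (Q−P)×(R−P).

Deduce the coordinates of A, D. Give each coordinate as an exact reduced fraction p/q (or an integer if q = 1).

1. A_x = 10/3  [line 18·x + -12·y + -100 = 0 ∩ |AE|² = 2669/9]
2. A_y = -10/3  [line 18·x + -12·y + -100 = 0 ∩ |AE|² = 2669/9]
   → A = (10/3, -10/3)
3. D_x = 12  [FE ∥ DB ∩ EB ∥ FD]
4. D_y = 30  [FE ∥ DB ∩ EB ∥ FD]
   → D = (12, 30)

A = (10/3, -10/3)
D = (12, 30)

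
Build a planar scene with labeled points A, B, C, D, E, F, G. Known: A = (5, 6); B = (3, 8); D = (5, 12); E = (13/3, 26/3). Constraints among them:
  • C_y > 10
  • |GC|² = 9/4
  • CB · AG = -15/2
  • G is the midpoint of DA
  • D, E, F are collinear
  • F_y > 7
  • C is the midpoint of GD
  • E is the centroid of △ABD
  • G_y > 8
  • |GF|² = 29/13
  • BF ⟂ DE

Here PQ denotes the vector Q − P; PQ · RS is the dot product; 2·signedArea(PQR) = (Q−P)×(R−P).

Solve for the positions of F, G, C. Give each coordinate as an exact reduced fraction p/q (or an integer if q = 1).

1. F_x = 54/13  [D, E, F are collinear ∩ BF ⟂ DE]
2. F_y = 101/13  [D, E, F are collinear ∩ BF ⟂ DE]
   → F = (54/13, 101/13)
3. G_x = 5  [G is the midpoint of DA]
4. G_y = 9  [G is the midpoint of DA]
   → G = (5, 9)
5. C_x = 5  [C is the midpoint of GD]
6. C_y = 21/2  [C is the midpoint of GD]
   → C = (5, 21/2)

C = (5, 21/2)
F = (54/13, 101/13)
G = (5, 9)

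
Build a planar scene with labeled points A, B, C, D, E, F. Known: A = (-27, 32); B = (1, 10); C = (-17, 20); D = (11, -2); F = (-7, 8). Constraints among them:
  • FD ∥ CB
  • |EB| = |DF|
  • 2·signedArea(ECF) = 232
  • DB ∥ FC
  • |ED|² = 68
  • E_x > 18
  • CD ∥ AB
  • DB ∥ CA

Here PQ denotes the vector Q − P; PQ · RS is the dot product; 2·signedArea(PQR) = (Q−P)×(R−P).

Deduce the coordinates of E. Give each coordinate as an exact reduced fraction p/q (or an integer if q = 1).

E = (19, 0)

1. E_x = 19  [line 12·x + 10·y + -228 = 0 ∩ |ED|² = 68]
2. E_y = 0  [line 12·x + 10·y + -228 = 0 ∩ |ED|² = 68]
   → E = (19, 0)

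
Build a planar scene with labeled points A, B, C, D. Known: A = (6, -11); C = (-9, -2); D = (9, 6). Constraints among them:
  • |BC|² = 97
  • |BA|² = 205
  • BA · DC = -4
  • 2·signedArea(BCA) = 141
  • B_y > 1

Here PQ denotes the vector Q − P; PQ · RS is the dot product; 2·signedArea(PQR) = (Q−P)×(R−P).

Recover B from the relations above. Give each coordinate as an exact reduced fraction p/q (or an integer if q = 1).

1. B_x = 0  [2·signedArea(BCA) = 141 ∩ BA · DC = -4]
2. B_y = 2  [2·signedArea(BCA) = 141 ∩ BA · DC = -4]
   → B = (0, 2)

B = (0, 2)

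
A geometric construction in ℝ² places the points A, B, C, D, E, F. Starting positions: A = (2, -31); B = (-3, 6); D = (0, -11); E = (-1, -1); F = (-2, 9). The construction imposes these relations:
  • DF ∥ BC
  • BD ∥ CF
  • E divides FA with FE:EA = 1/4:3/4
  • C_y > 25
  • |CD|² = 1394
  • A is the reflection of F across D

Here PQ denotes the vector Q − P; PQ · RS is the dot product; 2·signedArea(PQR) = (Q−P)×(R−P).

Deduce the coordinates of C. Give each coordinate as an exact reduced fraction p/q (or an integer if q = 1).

1. C_x = -5  [BD ∥ CF ∩ DF ∥ BC]
2. C_y = 26  [BD ∥ CF ∩ DF ∥ BC]
   → C = (-5, 26)

C = (-5, 26)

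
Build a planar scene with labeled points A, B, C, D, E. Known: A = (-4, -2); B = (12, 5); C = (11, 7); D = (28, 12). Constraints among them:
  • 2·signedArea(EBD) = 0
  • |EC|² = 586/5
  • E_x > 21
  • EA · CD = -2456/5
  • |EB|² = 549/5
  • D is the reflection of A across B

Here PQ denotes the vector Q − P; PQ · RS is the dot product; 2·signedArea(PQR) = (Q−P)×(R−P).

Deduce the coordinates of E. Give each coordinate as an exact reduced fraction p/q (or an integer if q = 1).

E = (108/5, 46/5)

1. E_x = 108/5  [2·signedArea(EBD) = 0 ∩ EA · CD = -2456/5]
2. E_y = 46/5  [2·signedArea(EBD) = 0 ∩ EA · CD = -2456/5]
   → E = (108/5, 46/5)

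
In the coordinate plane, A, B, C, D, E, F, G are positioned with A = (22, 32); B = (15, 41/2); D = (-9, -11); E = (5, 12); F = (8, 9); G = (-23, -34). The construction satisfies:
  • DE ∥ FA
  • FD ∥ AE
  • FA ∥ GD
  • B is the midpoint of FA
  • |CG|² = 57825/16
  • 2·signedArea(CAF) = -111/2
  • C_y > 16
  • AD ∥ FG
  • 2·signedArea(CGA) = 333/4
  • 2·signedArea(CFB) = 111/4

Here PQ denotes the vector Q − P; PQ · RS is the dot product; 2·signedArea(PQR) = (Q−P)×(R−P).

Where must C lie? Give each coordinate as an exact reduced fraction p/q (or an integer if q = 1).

C = (10, 65/4)

1. C_x = 10  [2·signedArea(CGA) = 333/4 ∩ 2·signedArea(CAF) = -111/2]
2. C_y = 65/4  [2·signedArea(CGA) = 333/4 ∩ 2·signedArea(CAF) = -111/2]
   → C = (10, 65/4)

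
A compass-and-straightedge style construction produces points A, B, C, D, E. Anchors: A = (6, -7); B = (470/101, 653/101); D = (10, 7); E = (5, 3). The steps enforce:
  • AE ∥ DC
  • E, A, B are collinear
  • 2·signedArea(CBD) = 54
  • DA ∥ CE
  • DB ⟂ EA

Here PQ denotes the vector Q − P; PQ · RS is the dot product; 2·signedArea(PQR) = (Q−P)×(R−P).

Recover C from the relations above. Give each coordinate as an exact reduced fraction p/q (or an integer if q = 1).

C = (9, 17)

1. C_x = 9  [DA ∥ CE ∩ AE ∥ DC]
2. C_y = 17  [DA ∥ CE ∩ AE ∥ DC]
   → C = (9, 17)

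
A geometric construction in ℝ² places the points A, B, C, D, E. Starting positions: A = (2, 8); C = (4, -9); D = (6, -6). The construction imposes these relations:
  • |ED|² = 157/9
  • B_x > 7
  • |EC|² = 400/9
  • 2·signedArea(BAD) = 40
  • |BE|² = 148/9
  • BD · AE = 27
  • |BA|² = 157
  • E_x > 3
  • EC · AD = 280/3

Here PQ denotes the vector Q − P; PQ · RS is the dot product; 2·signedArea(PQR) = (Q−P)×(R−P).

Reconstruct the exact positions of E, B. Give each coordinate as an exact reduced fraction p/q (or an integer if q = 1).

1. E_x = 4  [line -4·x + 14·y + 146/3 = 0 ∩ |EC|² = 400/9]
2. E_y = -7/3  [line -4·x + 14·y + 146/3 = 0 ∩ |EC|² = 400/9]
   → E = (4, -7/3)
3. B_x = 8  [2·signedArea(BAD) = 40 ∩ BD · AE = 27]
4. B_y = -3  [2·signedArea(BAD) = 40 ∩ BD · AE = 27]
   → B = (8, -3)

B = (8, -3)
E = (4, -7/3)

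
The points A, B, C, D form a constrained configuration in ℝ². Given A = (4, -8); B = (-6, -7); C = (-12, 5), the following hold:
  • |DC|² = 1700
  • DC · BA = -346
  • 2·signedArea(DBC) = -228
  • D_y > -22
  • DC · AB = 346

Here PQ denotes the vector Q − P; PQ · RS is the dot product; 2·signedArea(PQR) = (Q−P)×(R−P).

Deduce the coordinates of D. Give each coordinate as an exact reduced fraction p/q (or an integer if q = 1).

D = (20, -21)

1. D_x = 20  [2·signedArea(DBC) = -228 ∩ DC · BA = -346]
2. D_y = -21  [2·signedArea(DBC) = -228 ∩ DC · BA = -346]
   → D = (20, -21)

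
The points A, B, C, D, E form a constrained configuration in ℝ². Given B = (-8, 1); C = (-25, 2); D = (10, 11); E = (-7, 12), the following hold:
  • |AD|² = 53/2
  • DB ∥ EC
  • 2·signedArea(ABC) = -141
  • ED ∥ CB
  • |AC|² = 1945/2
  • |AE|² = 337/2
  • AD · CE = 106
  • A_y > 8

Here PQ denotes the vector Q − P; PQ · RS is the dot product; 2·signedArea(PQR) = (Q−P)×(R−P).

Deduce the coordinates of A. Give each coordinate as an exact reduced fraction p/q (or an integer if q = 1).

A = (11/2, 17/2)

1. A_x = 11/2  [2·signedArea(ABC) = -141 ∩ AD · CE = 106]
2. A_y = 17/2  [2·signedArea(ABC) = -141 ∩ AD · CE = 106]
   → A = (11/2, 17/2)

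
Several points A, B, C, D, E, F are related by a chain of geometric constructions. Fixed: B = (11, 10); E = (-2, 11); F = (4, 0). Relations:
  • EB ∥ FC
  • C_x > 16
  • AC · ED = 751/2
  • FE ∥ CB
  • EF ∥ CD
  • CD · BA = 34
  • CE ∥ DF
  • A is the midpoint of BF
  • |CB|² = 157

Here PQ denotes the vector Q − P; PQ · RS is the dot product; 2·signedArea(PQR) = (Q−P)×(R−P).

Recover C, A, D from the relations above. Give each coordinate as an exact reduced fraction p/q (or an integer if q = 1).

A = (15/2, 5)
C = (17, -1)
D = (23, -12)

1. C_x = 17  [FE ∥ CB ∩ EB ∥ FC]
2. C_y = -1  [FE ∥ CB ∩ EB ∥ FC]
   → C = (17, -1)
3. A_x = 15/2  [A is the midpoint of BF]
4. A_y = 5  [A is the midpoint of BF]
   → A = (15/2, 5)
5. D_x = 23  [CE ∥ DF ∩ EF ∥ CD]
6. D_y = -12  [CE ∥ DF ∩ EF ∥ CD]
   → D = (23, -12)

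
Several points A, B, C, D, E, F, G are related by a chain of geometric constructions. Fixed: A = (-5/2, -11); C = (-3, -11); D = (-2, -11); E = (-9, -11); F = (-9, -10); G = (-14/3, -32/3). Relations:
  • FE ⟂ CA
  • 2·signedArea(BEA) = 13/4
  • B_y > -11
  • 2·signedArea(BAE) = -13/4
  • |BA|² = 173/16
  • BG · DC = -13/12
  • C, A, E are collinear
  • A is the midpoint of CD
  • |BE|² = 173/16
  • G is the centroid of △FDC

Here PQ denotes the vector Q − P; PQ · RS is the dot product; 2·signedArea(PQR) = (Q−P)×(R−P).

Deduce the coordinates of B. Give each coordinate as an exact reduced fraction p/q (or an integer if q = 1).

B = (-23/4, -21/2)

1. B_x = -23/4  [2·signedArea(BEA) = 13/4 ∩ BG · DC = -13/12]
2. B_y = -21/2  [2·signedArea(BEA) = 13/4 ∩ BG · DC = -13/12]
   → B = (-23/4, -21/2)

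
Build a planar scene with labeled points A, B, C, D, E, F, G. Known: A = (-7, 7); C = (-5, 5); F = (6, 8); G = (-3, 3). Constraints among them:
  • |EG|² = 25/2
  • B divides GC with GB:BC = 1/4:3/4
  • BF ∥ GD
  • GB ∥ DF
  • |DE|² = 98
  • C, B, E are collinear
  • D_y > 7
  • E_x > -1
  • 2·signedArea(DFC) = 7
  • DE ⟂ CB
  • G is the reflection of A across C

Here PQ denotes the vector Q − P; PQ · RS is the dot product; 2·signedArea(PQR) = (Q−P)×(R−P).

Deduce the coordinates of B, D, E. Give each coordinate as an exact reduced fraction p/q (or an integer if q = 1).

1. B_x = -7/2  [B divides GC with GB:BC = 1/4:3/4]
2. B_y = 7/2  [B divides GC with GB:BC = 1/4:3/4]
   → B = (-7/2, 7/2)
3. D_x = 13/2  [GB ∥ DF ∩ BF ∥ GD]
4. D_y = 15/2  [GB ∥ DF ∩ BF ∥ GD]
   → D = (13/2, 15/2)
5. E_x = -1/2  [C, B, E are collinear ∩ DE ⟂ CB]
6. E_y = 1/2  [C, B, E are collinear ∩ DE ⟂ CB]
   → E = (-1/2, 1/2)

B = (-7/2, 7/2)
D = (13/2, 15/2)
E = (-1/2, 1/2)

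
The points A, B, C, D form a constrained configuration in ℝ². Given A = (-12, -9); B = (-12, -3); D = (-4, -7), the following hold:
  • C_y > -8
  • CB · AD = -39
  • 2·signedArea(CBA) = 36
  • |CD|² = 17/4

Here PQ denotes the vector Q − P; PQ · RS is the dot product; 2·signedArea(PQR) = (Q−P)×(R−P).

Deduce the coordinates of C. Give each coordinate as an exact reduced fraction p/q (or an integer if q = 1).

1. C_x = -6  [CB · AD = -39 ∩ 2·signedArea(CBA) = 36]
2. C_y = -15/2  [CB · AD = -39 ∩ 2·signedArea(CBA) = 36]
   → C = (-6, -15/2)

C = (-6, -15/2)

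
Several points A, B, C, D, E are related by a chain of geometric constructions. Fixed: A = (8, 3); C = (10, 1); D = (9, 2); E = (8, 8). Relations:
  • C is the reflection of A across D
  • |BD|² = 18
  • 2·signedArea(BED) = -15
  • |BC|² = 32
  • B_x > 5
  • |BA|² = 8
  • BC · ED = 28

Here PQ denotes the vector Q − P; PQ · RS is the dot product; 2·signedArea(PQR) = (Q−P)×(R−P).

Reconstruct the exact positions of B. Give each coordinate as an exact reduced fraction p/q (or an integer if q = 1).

1. B_x = 6  [2·signedArea(BED) = -15 ∩ BC · ED = 28]
2. B_y = 5  [2·signedArea(BED) = -15 ∩ BC · ED = 28]
   → B = (6, 5)

B = (6, 5)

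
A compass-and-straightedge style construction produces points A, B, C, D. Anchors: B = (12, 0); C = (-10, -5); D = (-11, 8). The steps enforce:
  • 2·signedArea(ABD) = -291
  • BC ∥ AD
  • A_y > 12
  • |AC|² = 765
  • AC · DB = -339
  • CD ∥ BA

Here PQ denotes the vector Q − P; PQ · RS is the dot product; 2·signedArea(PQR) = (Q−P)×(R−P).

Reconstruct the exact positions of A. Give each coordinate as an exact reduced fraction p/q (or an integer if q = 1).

1. A_x = 11  [BC ∥ AD ∩ CD ∥ BA]
2. A_y = 13  [BC ∥ AD ∩ CD ∥ BA]
   → A = (11, 13)

A = (11, 13)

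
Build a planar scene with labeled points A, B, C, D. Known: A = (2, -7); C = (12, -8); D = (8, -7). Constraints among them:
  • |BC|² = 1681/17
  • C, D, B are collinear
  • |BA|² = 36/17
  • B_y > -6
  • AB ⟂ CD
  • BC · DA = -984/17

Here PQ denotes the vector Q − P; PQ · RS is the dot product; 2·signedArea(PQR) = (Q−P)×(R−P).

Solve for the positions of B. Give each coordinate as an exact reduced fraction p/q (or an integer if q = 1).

B = (40/17, -95/17)

1. B_x = 40/17  [C, D, B are collinear ∩ AB ⟂ CD]
2. B_y = -95/17  [C, D, B are collinear ∩ AB ⟂ CD]
   → B = (40/17, -95/17)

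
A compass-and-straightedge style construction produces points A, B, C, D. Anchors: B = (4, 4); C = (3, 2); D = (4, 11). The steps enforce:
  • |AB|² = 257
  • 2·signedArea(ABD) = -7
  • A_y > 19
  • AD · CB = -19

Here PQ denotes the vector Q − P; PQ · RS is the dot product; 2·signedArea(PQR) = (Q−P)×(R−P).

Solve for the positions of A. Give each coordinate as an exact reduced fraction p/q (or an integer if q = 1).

A = (5, 20)

1. A_x = 5  [2·signedArea(ABD) = -7 ∩ AD · CB = -19]
2. A_y = 20  [2·signedArea(ABD) = -7 ∩ AD · CB = -19]
   → A = (5, 20)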